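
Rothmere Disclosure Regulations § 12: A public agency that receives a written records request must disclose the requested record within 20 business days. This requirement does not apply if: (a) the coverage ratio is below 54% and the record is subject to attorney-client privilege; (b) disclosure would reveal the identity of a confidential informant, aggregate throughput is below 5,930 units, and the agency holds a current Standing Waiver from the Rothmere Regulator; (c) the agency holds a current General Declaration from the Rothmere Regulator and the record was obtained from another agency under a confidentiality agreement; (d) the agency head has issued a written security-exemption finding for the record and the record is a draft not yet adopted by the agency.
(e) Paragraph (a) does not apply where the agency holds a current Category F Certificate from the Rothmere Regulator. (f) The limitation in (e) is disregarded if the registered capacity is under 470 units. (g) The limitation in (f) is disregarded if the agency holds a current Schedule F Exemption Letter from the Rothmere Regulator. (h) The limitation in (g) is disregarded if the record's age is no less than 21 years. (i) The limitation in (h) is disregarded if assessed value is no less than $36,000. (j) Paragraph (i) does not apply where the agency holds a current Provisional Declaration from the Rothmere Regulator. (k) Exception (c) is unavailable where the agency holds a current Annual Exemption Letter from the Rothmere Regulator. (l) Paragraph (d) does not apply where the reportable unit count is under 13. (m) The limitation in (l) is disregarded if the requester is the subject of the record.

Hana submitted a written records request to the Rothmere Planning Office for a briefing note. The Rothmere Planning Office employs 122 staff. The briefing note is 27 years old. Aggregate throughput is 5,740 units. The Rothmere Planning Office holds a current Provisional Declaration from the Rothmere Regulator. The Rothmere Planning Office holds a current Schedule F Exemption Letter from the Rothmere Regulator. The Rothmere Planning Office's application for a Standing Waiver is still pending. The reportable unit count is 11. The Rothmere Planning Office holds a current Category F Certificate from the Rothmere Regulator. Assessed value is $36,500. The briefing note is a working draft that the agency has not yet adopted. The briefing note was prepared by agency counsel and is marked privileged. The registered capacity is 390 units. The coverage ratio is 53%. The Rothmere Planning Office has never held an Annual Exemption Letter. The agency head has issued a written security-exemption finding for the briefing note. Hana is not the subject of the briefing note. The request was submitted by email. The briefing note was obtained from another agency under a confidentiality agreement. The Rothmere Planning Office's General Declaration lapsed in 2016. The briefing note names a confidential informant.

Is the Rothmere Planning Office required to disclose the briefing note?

No — exception (a) applies; the Rothmere Planning Office is not required to disclose the briefing note.

Exception (a): the coverage ratio is 53%, below the 54% limit; the briefing note is privileged — every condition holds. Considering the limiting provisions: (e) would limit (a) — a current Category F Certificate is held — but (f) sets (e) aside: (f) applies — the registered capacity is 390 units, under the 470 units limit. (g) would limit (f) — a current Schedule F Exemption Letter is held — but (h) sets (g) aside: (h) is triggered — the record's age is 27 years, meeting the 21 years threshold. (i) is engaged (assessed value is $36,500, meeting the $36,000 threshold), but yields to (j): (j) applies — a current Provisional Declaration is held. Exception (a) stands.
Exception (b) does not apply: the Standing Waiver is not current.
Exception (c) does not apply: no current General Declaration is held.
All of (d)'s requirements are met (a written security-exemption finding has been issued; the briefing note is an unadopted draft). But applying paragraphs (l)–(m): (l) operates against (d): the reportable unit count is 11, under the 13 limit. (m) does not operate here (Hana is not the subject of the briefing note), so (l) stands. (d) is therefore removed.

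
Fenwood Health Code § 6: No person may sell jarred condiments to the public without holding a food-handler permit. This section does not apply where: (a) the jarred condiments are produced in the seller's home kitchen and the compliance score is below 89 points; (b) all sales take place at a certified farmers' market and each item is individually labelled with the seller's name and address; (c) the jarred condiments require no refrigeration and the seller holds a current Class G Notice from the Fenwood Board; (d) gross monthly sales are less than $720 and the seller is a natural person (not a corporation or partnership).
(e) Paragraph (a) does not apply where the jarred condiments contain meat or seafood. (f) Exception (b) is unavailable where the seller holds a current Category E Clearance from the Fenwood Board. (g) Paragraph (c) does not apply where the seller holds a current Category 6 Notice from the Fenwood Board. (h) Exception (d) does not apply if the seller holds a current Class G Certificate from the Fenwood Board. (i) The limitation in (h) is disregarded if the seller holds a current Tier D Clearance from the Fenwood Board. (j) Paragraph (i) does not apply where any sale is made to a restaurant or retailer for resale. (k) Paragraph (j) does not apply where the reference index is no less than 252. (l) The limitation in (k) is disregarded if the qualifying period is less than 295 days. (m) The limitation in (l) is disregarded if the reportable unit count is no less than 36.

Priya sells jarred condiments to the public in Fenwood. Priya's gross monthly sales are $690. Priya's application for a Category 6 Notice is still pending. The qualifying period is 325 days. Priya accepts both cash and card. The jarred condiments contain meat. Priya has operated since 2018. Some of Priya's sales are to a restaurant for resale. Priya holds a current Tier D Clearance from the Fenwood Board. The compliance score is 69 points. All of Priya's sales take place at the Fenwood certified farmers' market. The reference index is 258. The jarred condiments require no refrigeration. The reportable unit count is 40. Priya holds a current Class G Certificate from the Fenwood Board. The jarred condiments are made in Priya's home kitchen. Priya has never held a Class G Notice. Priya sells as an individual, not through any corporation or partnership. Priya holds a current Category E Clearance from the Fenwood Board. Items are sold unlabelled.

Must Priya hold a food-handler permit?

No — exception (d) applies; Priya is not required to hold a food-handler permit.

Exception (a): the jarred condiments are home-kitchen produced; the compliance score is 69 points, below the 89 points limit — every condition holds. However, paragraph (e) must be considered: (e) operates against (a): the jarred condiments contain meat. Exception (a) does not apply.
Exception (b) does not apply: items are sold unlabelled.
Exception (c) does not apply: no current Class G Notice is held.
All of (d)'s requirements are met (gross monthly sales are $690, less than the $720 limit; the seller is a natural person). As to paragraphs (h)–(m): (h) operates (a current Class G Certificate is held), but is itself disapplied by (i): (i) operates — a current Tier D Clearance is held. (j) would limit (i) — some sales are to a restaurant for resale — but (k) sets (j) aside: (k) operates against (j): the reference index is 258, meeting the 252 threshold. (l), which would lift (k), is not engaged — the qualifying period is 325 days, not less than 295 days. So (d) applies.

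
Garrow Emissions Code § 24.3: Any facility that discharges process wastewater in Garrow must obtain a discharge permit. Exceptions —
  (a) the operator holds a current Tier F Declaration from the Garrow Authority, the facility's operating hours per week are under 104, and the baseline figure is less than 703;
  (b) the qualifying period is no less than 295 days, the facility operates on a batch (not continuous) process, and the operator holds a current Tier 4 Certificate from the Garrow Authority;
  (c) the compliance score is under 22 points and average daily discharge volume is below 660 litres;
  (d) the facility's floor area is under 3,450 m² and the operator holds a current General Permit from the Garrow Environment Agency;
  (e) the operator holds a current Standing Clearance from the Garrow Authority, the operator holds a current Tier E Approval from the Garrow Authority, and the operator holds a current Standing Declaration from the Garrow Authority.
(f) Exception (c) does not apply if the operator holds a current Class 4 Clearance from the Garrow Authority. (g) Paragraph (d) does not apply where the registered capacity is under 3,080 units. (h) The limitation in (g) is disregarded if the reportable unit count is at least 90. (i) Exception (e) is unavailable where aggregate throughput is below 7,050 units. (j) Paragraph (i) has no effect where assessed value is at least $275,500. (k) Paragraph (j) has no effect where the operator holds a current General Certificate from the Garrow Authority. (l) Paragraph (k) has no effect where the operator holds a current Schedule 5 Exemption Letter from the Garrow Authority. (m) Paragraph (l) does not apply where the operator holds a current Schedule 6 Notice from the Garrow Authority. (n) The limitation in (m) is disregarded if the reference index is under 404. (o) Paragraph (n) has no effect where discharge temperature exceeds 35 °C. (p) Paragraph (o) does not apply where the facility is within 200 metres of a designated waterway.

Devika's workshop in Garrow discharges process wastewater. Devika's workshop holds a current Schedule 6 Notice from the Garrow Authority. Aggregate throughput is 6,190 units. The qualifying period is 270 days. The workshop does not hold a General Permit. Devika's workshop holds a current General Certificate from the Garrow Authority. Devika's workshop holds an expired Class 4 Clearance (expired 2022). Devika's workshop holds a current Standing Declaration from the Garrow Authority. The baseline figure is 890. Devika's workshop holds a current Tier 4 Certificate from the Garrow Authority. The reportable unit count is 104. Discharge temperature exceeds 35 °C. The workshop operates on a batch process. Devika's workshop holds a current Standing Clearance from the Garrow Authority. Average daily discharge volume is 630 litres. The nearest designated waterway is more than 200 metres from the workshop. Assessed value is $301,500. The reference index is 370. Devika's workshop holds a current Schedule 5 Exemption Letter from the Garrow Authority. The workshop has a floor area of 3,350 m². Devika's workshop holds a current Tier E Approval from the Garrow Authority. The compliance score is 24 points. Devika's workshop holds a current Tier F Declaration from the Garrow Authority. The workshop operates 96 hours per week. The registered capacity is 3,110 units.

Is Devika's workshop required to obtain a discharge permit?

Exception (a) does not apply: the baseline figure is 890, not less than 703.
Exception (b) does not apply: the qualifying period is 270 days, short of 295 days.
Exception (c) fails — the compliance score is 24 points, not under 22 points.
Exception (d) fails — no General Permit is held.
All of (e)'s requirements are met (a current Standing Clearance is held; a current Tier E Approval is held; a current Standing Declaration is held). But: (i) is engaged — aggregate throughput is 6,190 units, below the 7,050 units limit. (j) would limit (i) — assessed value is $301,500, meeting the $275,500 threshold — but (k) sets (j) aside: (k) is engaged — a current General Certificate is held. (l) would limit (k) — a current Schedule 5 Exemption Letter is held — but (m) sets (l) aside: (m) operates — a current Schedule 6 Notice is held. (n) would limit (m) — the reference index is 370, under the 404 limit — but (o) sets (n) aside: (o) operates against (n): discharge temperature exceeds 35 °C. (p) does not operate here (the workshop is more than 200 m from any designated waterway), so (o) stands. So (e) is unavailable.
Every exception is unavailable, so the rule governs.

Yes — Devika's workshop must obtain a discharge permit.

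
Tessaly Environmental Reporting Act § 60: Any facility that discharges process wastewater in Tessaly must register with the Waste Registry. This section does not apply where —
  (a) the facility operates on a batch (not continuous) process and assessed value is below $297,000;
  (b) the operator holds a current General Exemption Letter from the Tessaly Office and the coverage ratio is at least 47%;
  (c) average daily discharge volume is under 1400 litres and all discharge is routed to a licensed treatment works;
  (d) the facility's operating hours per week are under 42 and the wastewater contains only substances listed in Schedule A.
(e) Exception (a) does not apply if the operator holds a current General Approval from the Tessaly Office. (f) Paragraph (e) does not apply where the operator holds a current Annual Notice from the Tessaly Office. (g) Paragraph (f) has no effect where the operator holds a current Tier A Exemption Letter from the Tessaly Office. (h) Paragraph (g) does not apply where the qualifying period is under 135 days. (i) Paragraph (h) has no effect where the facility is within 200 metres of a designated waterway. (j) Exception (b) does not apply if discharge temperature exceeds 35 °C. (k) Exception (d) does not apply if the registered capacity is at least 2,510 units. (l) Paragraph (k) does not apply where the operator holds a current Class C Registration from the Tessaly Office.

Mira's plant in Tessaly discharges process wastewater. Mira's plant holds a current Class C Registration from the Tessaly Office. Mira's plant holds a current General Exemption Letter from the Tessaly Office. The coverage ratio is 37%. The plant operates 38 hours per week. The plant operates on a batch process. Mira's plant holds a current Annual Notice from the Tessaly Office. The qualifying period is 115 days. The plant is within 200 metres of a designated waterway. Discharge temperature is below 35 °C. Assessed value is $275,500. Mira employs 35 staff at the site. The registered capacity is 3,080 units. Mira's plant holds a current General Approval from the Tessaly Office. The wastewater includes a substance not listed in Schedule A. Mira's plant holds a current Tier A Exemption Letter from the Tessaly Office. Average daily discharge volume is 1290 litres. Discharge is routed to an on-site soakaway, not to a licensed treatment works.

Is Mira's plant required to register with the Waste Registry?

Exception (a)'s conditions are all satisfied: the facility operates on a batch process; assessed value is $275,500, below the $297,000 limit. But: (e) operates against (a): a current General Approval is held. (f) is triggered (a current Annual Notice is held), but is itself disapplied by (g): (g) is engaged — a current Tier A Exemption Letter is held. (h) would limit (g) — the qualifying period is 115 days, under the 135 days limit — but (i) sets (h) aside: (i) operates — the plant is within 200 m of a designated waterway. (a) is therefore removed.
Exception (b) does not apply: the coverage ratio is 37%, short of 47%.
Exception (c) does not apply: discharge is not routed to a licensed treatment works.
Exception (d) fails — the wastewater includes a non-Schedule-A substance.
No exception displaces § 60.

Yes — Mira's plant must register with the Waste Registry.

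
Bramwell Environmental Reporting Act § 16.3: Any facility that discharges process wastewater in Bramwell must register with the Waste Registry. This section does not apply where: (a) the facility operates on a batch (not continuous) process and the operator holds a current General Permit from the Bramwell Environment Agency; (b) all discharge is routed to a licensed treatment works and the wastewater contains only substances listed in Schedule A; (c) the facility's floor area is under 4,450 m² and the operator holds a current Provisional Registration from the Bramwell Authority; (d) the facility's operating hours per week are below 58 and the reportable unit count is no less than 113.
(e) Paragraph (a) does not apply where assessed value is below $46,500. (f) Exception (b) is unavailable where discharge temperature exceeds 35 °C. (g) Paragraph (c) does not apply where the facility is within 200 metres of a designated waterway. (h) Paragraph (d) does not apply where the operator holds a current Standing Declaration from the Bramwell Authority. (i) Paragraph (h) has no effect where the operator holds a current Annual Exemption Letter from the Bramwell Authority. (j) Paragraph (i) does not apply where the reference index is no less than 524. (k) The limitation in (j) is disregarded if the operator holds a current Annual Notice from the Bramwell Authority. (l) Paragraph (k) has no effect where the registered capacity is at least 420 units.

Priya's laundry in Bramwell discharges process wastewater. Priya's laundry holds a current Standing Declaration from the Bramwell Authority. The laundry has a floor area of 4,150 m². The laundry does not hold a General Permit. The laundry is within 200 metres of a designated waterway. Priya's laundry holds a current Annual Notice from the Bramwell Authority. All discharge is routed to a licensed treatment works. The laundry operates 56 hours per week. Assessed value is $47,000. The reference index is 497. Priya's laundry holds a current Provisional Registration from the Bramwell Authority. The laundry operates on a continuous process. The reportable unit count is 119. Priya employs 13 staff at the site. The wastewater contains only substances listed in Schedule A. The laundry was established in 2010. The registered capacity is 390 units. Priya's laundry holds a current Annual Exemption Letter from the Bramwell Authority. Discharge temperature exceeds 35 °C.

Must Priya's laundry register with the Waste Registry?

Exception (a) requires that the facility operates on a batch (not continuous) process; but the facility operates on a continuous process, so (a) is unavailable.
Exception (b): discharge is routed to a licensed treatment works; the wastewater is Schedule-A-only — every condition holds. However, paragraph (f) must be considered: (f) operates — discharge temperature exceeds 35 °C. Exception (b) does not apply.
Exception (c): the facility's floor area is 4,150 m², under the 4,450 m² limit; a current Provisional Registration is held — every condition holds. However, paragraph (g) must be considered: (g) operates against (c): the laundry is within 200 m of a designated waterway. (c) is therefore removed.
All of (d)'s requirements are met (the facility's operating hours per week are 56, below the 58 limit; the reportable unit count is 119, meeting the 113 threshold). Considering the limiting provisions: (h) would limit (d) — a current Standing Declaration is held — but (i) sets (h) aside: (i) operates against (h): a current Annual Exemption Letter is held. (j), which would lift (i), is not triggered — the reference index is 497, short of 524. (d) remains available.

No — exception (d) applies; Priya's laundry is not required to register with the Waste Registry.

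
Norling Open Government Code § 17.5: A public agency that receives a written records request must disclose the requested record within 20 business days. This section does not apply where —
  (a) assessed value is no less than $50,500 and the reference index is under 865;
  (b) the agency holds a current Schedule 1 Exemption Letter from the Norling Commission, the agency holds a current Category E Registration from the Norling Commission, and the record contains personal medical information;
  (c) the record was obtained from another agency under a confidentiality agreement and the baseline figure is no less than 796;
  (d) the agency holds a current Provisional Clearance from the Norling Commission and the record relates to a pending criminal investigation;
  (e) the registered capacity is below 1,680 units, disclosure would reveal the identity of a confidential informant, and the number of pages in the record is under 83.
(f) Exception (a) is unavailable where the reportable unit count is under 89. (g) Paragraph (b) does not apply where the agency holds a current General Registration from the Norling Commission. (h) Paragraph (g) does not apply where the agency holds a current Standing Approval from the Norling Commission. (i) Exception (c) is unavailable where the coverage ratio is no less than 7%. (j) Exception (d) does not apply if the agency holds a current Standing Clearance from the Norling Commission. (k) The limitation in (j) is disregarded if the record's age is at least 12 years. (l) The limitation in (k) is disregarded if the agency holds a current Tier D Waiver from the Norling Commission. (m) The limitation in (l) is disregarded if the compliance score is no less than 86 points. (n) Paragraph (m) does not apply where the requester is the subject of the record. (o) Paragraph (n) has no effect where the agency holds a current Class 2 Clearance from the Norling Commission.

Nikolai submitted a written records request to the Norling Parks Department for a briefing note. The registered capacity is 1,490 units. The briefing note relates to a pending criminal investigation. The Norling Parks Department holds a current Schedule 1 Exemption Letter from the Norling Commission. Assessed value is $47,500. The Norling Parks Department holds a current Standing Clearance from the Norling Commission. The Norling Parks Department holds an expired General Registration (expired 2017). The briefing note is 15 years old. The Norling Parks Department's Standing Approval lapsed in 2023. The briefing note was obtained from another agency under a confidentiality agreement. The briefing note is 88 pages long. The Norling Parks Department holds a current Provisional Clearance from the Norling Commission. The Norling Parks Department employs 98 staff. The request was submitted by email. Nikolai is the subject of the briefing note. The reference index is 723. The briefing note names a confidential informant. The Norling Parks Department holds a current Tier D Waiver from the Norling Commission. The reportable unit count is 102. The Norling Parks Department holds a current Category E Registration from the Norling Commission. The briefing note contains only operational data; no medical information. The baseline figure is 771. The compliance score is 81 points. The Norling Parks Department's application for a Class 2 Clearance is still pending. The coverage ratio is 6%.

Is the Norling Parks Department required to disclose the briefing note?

Exception (a) does not apply: assessed value is $47,500, short of $50,500.
Exception (b) does not apply: the briefing note contains only operational data.
Exception (c) requires that the baseline figure is no less than 796; but the baseline figure is 771, short of 796, so (c) is unavailable.
Exception (d): a current Provisional Clearance is held; the briefing note relates to a pending investigation — every condition holds. Turning to paragraphs (j)–(o): (j) operates — a current Standing Clearance is held. (k) is triggered (the record's age is 15 years, meeting the 12 years threshold), but yields to (l): (l) is triggered — a current Tier D Waiver is held. (m), which would lift (l), is not engaged — the compliance score is 81 points, short of 86 points. (d) is therefore removed.
Exception (e) does not apply: the number of pages in the record is 88, not under 83.
No exception applies. The general rule governs.

Yes — the Norling Parks Department must disclose the briefing note.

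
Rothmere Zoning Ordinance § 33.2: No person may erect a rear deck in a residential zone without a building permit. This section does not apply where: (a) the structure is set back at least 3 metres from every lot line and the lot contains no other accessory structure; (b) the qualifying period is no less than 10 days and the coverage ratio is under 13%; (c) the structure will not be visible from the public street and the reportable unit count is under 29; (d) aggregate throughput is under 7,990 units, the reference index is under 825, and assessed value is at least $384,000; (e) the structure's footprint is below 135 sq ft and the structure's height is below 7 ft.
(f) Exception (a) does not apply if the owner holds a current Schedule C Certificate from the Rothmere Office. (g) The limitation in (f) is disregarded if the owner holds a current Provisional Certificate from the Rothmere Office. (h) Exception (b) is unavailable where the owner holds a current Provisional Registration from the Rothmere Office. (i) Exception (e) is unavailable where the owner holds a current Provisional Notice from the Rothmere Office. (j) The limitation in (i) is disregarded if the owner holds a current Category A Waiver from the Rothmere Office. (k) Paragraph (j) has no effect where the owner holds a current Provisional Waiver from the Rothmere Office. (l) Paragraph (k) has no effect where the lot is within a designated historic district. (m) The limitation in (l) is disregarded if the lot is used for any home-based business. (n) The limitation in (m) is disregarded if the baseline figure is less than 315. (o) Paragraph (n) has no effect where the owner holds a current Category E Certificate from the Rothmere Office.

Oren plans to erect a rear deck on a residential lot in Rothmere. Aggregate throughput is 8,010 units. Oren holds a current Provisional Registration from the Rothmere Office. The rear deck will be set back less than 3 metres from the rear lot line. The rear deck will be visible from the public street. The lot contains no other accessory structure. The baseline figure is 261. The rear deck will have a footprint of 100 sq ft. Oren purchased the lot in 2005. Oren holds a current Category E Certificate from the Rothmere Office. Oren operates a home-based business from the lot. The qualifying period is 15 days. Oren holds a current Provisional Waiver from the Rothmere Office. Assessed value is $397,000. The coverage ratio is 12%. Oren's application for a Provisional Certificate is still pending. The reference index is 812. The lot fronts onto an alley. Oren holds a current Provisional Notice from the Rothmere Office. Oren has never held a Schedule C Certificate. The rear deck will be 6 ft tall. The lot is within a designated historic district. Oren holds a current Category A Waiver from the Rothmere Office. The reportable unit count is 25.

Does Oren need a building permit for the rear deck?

Exception (a) fails — the rear setback is under 3 m.
Exception (b)'s conditions are all satisfied: the qualifying period is 15 days, meeting the 10 days threshold; the coverage ratio is 12%, under the 13% limit. But applying paragraph (h): (h) applies — a current Provisional Registration is held. Exception (b) does not apply.
Exception (c) requires that the structure will not be visible from the public street; but the structure will be visible from the street, so (c) is unavailable.
Exception (d) requires that aggregate throughput is under 7,990 units; but aggregate throughput is 8,010 units, not under 7,990 units, so (d) is unavailable.
All of (e)'s requirements are met (the structure's footprint is 100 sq ft, below the 135 sq ft limit; the structure's height is 6 ft, below the 7 ft limit). But applying paragraphs (i)–(o): (i) operates against (e): a current Provisional Notice is held. (j) applies (a current Category A Waiver is held), but yields to (k): (k) operates against (j): a current Provisional Waiver is held. (l) operates (the lot is in a historic district), but is set aside by (m): (m) operates against (l): a home-based business operates on the lot. (n) would limit (m) — the baseline figure is 261, less than the 315 limit — but (o) sets (n) aside: (o) is engaged — a current Category E Certificate is held. So (e) is unavailable.
No exception is made out. Oren falls within the general rule.

Yes — Oren must obtain a building permit.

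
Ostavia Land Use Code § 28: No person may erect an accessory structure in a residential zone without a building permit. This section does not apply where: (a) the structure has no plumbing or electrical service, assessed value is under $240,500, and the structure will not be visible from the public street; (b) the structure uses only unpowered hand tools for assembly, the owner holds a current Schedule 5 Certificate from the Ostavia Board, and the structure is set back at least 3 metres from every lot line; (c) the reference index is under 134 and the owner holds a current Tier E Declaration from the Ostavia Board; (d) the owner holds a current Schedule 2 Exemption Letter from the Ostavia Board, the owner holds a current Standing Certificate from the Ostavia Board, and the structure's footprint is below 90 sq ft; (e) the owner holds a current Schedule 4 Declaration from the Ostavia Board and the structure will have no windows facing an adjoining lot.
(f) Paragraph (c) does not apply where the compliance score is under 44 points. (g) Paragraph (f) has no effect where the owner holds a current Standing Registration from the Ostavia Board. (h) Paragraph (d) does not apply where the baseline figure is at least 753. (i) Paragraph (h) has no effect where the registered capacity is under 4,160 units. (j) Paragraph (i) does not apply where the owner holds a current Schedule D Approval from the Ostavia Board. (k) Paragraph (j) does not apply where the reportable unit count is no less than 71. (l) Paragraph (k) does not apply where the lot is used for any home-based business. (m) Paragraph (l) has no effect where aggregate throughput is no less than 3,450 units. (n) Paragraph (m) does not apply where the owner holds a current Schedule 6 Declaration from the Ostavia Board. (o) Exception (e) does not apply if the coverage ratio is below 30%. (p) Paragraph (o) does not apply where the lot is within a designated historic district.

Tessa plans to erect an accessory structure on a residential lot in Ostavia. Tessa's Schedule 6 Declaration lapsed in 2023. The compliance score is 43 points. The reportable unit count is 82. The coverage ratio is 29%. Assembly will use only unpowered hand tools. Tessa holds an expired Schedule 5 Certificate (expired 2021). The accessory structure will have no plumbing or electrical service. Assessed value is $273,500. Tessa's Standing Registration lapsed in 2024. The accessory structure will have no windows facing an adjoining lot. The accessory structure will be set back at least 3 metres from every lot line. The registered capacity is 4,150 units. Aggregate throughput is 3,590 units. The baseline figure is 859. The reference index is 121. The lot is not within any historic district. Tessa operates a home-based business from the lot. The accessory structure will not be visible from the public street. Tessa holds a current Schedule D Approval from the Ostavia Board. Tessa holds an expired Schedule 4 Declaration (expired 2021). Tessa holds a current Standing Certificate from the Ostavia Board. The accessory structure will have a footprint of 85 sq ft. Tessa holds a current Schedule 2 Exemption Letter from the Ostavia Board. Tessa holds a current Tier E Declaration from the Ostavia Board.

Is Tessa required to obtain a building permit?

Exception (a) fails — assessed value is $273,500, not under $240,500.
Exception (b) does not apply: there is no Schedule 5 Certificate in force.
Exception (c): the reference index is 121, under the 134 limit; a current Tier E Declaration is held — every condition holds. Turning to paragraphs (f)–(g): (f) is triggered — the compliance score is 43 points, under the 44 points limit. (g), which would lift (f), is not triggered — the Standing Registration is not current. Exception (c) does not apply.
All of (d)'s requirements are met (a current Schedule 2 Exemption Letter is held; a current Standing Certificate is held; the structure's footprint is 85 sq ft, below the 90 sq ft limit). Considering the limiting provisions: (h) is triggered (the baseline figure is 859, meeting the 753 threshold), but is overridden by (i): (i) is engaged — the registered capacity is 4,150 units, under the 4,160 units limit. (j) would limit (i) — a current Schedule D Approval is held — but (k) sets (j) aside: (k) applies — the reportable unit count is 82, meeting the 71 threshold. (l) would limit (k) — a home-based business operates on the lot — but (m) sets (l) aside: (m) is engaged — aggregate throughput is 3,590 units, meeting the 3,450 units threshold. (n), which would lift (m), does not operate here — the Schedule 6 Declaration is not current. So (d) applies.
Exception (e) fails — there is no Schedule 4 Declaration in force.

No — exception (d) applies; Tessa does not need a building permit.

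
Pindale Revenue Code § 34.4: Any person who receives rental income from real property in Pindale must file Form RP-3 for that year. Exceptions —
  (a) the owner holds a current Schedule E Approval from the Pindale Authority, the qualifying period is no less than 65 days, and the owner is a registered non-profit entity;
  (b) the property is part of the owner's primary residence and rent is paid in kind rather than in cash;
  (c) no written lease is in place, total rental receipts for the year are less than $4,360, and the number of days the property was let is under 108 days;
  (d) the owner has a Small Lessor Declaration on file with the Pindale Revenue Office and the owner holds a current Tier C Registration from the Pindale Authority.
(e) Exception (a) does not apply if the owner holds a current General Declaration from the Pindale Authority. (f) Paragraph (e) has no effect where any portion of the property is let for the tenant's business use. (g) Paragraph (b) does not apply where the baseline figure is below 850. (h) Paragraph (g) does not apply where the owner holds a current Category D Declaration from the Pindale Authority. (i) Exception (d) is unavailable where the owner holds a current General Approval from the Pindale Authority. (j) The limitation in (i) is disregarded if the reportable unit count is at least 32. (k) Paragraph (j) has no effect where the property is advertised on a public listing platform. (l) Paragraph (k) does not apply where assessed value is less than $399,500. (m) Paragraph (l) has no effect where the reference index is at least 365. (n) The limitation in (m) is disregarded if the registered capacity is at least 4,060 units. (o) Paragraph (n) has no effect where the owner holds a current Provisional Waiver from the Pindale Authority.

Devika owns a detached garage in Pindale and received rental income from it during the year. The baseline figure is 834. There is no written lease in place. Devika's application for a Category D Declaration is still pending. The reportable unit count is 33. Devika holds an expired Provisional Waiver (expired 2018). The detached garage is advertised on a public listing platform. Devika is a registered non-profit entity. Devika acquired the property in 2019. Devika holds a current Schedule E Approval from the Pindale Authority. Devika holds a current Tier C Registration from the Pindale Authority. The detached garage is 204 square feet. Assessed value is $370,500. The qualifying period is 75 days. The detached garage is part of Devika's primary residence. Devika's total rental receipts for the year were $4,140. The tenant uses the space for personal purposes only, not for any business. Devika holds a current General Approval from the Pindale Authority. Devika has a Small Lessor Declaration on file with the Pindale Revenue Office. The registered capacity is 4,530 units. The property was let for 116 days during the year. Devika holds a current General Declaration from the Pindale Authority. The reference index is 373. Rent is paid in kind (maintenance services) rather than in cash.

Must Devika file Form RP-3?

No — exception (d) applies; Devika is not required to file Form RP-3.

Exception (a): a current Schedule E Approval is held; the qualifying period is 75 days, meeting the 65 days threshold; Devika is a registered non-profit — every condition holds. However, paragraphs (e)–(f) must be considered: (e) operates against (a): a current General Declaration is held. (f), which would lift (e), is not engaged — the space is used for personal purposes only. (a) is therefore removed.
All of (b)'s requirements are met (the detached garage is part of the primary residence; rent is paid in kind). Turning to paragraphs (g)–(h): (g) operates — the baseline figure is 834, below the 850 limit. (h), which would lift (g), is not triggered — no current Category D Declaration is held. Exception (b) does not apply.
Exception (c) does not apply: the number of days the property was let is 116 days, not under 108 days.
Exception (d): a Small Lessor Declaration is on file; a current Tier C Registration is held — every condition holds. Considering the limiting provisions: (i) would limit (d) — a current General Approval is held — but (j) sets (i) aside: (j) operates — the reportable unit count is 33, meeting the 32 threshold. (k) would limit (j) — the property is publicly advertised — but (l) sets (k) aside: (l) is engaged — assessed value is $370,500, less than the $399,500 limit. (m) is triggered (the reference index is 373, meeting the 365 threshold), but is itself disapplied by (n): (n) applies — the registered capacity is 4,530 units, meeting the 4,060 units threshold. (o), which would lift (n), is inapplicable — there is no Provisional Waiver in force. Exception (d) stands.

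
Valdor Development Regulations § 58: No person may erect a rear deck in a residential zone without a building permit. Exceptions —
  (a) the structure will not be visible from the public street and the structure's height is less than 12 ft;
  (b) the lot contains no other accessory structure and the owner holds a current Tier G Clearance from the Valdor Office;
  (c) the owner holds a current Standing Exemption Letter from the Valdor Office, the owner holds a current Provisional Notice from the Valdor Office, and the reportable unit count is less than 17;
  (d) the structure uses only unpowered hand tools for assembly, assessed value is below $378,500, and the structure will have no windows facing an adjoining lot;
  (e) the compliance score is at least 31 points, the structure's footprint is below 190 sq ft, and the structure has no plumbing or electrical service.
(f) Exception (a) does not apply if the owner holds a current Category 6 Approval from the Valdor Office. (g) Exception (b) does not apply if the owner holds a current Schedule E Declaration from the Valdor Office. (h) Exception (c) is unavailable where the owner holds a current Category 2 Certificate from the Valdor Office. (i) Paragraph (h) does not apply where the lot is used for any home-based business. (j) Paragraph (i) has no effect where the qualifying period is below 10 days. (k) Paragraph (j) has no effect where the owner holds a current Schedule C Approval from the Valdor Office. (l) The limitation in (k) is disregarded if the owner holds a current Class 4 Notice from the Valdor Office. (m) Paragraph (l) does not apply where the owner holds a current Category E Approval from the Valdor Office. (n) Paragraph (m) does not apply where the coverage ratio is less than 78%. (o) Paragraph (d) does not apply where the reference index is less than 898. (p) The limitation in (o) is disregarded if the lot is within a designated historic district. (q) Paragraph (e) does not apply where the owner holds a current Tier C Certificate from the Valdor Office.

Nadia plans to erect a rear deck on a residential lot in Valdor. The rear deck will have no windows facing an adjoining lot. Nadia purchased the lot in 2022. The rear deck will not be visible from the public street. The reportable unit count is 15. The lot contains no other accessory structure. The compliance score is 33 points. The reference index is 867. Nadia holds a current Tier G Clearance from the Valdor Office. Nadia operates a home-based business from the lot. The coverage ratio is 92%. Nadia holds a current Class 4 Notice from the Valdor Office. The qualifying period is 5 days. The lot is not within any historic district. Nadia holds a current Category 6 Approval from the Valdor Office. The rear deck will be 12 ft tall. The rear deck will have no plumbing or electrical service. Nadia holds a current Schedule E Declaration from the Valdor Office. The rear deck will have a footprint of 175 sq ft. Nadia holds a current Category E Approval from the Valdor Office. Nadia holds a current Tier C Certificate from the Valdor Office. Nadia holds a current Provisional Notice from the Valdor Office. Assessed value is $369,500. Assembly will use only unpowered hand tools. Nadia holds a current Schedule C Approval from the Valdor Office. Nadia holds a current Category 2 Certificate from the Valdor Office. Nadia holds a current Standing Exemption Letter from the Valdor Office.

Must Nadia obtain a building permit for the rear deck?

No — exception (c) applies; Nadia does not need a building permit.

Exception (a) does not apply: the structure's height is 12 ft, not less than 12 ft.
Exception (b): the lot has no other accessory structure; a current Tier G Clearance is held — every condition holds. However, paragraph (g) must be considered: (g) applies — a current Schedule E Declaration is held. (b) is therefore removed.
Exception (c) is satisfied on its face — a current Standing Exemption Letter is held; a current Provisional Notice is held; the reportable unit count is 15, less than the 17 limit. As to paragraphs (h)–(n): (h) would limit (c) — a current Category 2 Certificate is held — but (i) sets (h) aside: (i) is triggered — a home-based business operates on the lot. (j) would limit (i) — the qualifying period is 5 days, below the 10 days limit — but (k) sets (j) aside: (k) operates against (j): a current Schedule C Approval is held. (l) would limit (k) — a current Class 4 Notice is held — but (m) sets (l) aside: (m) operates against (l): a current Category E Approval is held. (n) is not engaged (the coverage ratio is 92%, not less than 78%), so (m) stands. So (c) applies.
All of (d)'s requirements are met (assembly uses only hand tools; assessed value is $369,500, below the $378,500 limit; no windows face an adjoining lot). Turning to paragraphs (o)–(p): (o) applies — the reference index is 867, less than the 898 limit. (p) is not engaged (the lot is not in a historic district), so (o) stands. So (d) is unavailable.
Exception (e)'s conditions are all satisfied: the compliance score is 33 points, meeting the 31 points threshold; the structure's footprint is 175 sq ft, below the 190 sq ft limit; there is no plumbing or electrical service. But applying paragraph (q): (q) operates against (e): a current Tier C Certificate is held. Exception (e) does not apply.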